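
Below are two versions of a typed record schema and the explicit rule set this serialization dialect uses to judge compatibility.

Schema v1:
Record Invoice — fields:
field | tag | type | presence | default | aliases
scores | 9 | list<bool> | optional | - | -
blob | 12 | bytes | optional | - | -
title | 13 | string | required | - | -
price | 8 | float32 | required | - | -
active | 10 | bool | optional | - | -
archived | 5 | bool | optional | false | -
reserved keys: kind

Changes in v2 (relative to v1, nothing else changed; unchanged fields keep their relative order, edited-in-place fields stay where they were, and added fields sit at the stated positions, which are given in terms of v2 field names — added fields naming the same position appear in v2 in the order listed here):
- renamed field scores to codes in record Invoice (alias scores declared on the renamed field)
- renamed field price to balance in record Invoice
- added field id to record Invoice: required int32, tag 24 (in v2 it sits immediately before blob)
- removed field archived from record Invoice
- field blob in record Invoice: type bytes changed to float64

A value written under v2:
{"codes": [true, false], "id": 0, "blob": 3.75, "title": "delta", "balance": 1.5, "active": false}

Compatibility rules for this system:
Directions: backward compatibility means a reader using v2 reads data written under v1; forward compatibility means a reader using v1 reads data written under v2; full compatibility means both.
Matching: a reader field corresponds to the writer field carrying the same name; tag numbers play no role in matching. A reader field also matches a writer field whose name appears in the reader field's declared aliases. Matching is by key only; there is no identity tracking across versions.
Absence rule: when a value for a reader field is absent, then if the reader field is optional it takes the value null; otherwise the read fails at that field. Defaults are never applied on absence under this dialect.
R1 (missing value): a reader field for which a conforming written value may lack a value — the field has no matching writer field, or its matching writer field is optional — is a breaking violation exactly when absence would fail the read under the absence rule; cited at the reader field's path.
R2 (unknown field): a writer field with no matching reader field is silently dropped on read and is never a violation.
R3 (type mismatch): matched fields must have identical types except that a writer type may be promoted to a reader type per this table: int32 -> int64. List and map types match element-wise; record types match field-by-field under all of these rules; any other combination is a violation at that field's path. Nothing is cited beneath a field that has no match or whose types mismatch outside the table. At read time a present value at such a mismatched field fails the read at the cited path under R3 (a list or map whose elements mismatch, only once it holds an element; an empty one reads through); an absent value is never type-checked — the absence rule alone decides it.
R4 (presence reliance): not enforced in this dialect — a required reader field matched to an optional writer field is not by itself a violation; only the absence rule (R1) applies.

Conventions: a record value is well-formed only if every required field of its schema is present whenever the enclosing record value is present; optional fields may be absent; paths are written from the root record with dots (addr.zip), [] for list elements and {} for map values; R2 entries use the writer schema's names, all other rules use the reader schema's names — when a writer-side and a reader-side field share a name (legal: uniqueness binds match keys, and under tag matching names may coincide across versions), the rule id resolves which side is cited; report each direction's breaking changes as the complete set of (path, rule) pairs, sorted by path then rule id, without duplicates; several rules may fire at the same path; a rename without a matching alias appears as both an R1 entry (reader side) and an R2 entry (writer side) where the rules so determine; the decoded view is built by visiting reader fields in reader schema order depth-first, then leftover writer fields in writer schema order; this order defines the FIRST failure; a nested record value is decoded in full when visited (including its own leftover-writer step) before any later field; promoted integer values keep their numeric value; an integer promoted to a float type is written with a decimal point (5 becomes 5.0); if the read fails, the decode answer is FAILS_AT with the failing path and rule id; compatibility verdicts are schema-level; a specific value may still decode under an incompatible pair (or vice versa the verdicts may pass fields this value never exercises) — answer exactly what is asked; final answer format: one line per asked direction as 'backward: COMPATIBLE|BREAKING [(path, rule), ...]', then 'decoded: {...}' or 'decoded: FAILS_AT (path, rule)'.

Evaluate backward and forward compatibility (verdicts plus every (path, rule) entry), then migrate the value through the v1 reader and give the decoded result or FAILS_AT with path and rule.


each type pair in Invoice: writer, then reader
backward analysis of Invoice with v2 as reader and v1 as writer:
  codes: list<bool> -> list<bool>, writer optional; from scores
  no writer field matches reader id
  blob: bytes -> float64, writer optional; from blob
  title: string -> string, writer required; from title
  no writer field matches reader balance
  active: bool -> bool, writer optional; from active
  leftover writer field: price
  leftover writer field: archived
  violation R1 at balance
  violation R3 at blob
  violation R1 at id
  backward on Invoice therefore BREAKING (3)
forward analysis of Invoice with v1 as reader and v2 as writer:
  no writer field matches reader scores
  blob: float64 -> bytes, writer optional; from blob
  title: string -> string, writer required; from title
  no writer field matches reader price
  active: bool -> bool, writer optional; from active
  no writer field matches reader archived
  leftover writer field: codes
  leftover writer field: id
  leftover writer field: balance
  violation R3 at blob
  violation R1 at price
  forward on Invoice therefore BREAKING (2)
decode (reader v1):
  scores := null (missing; optional => null)
  read fails at blob under R3
  => FAILS_AT (blob, R3)

backward: BREAKING [(balance, R1), (blob, R3), (id, R1)]; forward: BREAKING [(blob, R3), (price, R1)]; decoded: FAILS_AT (blob, R3)


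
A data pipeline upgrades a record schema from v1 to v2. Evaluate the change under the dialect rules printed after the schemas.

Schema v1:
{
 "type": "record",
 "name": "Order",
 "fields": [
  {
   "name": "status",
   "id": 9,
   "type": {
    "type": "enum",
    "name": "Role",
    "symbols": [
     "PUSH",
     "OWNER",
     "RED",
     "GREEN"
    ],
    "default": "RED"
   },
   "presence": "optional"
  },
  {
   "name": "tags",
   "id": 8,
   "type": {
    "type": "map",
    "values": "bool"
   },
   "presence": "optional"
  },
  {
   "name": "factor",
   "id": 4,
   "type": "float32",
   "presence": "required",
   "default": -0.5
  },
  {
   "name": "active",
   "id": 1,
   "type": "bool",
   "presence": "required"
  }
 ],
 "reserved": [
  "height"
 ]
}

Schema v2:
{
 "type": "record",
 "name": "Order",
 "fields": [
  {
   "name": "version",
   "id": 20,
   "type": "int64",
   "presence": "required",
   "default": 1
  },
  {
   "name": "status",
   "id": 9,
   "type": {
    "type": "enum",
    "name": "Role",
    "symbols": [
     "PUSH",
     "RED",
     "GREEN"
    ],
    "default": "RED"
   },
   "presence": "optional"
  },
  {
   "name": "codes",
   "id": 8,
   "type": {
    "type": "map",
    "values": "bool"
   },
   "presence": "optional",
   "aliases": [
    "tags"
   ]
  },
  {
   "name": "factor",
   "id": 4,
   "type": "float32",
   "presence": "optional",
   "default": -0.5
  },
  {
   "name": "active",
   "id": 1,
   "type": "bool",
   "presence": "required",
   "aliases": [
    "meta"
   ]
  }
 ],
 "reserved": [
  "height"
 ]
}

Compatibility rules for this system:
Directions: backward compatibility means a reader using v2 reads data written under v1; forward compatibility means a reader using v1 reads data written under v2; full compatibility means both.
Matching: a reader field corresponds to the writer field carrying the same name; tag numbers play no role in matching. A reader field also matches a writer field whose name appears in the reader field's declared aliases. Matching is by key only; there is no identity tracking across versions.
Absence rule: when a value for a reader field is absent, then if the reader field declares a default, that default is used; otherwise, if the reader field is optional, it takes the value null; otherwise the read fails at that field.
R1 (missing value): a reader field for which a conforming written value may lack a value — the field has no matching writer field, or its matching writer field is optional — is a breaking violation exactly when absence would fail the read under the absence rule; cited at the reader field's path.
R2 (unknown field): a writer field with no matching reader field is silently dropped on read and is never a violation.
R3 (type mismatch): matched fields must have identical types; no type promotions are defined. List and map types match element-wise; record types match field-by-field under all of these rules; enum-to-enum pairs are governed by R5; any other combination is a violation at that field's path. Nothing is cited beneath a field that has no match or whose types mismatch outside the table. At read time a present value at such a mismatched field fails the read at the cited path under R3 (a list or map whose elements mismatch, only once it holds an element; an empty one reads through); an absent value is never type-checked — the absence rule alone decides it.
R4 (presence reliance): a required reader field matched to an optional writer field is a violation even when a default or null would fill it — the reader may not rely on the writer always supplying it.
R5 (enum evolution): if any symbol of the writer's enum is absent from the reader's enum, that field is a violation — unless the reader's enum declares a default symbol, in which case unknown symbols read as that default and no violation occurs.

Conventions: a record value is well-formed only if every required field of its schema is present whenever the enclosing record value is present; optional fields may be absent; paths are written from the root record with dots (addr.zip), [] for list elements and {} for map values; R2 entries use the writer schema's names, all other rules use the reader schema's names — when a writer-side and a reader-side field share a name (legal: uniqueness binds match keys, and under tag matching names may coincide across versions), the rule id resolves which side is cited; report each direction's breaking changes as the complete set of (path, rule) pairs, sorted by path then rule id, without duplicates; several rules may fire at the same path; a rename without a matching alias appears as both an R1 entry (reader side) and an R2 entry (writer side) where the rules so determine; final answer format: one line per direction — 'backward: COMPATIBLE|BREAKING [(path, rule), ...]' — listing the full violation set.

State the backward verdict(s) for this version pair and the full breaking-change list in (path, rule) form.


arrows below run writer -> reader for Order
backward pass over Order, reader schema v2, writer schema v1:
  version: no writer match
  Role -> Role, writer optional: status aligns to status
  map<string, bool> -> map<string, bool>, writer optional: codes aligns to tags
  float32 -> float32, writer required: factor aligns to factor
  bool -> bool, writer required: active aligns to active
  => no violations; backward on Order: COMPATIBLE
ruling out the remaining Order differences:
  enum Role (field status in record Order): symbol OWNER removed -> triggers nothing under Order's printed rules — same verdict
  added field version to record Order: required int64, tag 20, default 1 (in v2 it sits immediately before status) -> triggers nothing under Order's printed rules — same verdict
  field factor in record Order: required changed to optional -> matters only for Order's forward compatibility — outside the asked direction
  renamed field tags to codes in record Order (alias tags declared on the renamed field) -> triggers nothing under Order's printed rules — same verdict

backward: COMPATIBLE []


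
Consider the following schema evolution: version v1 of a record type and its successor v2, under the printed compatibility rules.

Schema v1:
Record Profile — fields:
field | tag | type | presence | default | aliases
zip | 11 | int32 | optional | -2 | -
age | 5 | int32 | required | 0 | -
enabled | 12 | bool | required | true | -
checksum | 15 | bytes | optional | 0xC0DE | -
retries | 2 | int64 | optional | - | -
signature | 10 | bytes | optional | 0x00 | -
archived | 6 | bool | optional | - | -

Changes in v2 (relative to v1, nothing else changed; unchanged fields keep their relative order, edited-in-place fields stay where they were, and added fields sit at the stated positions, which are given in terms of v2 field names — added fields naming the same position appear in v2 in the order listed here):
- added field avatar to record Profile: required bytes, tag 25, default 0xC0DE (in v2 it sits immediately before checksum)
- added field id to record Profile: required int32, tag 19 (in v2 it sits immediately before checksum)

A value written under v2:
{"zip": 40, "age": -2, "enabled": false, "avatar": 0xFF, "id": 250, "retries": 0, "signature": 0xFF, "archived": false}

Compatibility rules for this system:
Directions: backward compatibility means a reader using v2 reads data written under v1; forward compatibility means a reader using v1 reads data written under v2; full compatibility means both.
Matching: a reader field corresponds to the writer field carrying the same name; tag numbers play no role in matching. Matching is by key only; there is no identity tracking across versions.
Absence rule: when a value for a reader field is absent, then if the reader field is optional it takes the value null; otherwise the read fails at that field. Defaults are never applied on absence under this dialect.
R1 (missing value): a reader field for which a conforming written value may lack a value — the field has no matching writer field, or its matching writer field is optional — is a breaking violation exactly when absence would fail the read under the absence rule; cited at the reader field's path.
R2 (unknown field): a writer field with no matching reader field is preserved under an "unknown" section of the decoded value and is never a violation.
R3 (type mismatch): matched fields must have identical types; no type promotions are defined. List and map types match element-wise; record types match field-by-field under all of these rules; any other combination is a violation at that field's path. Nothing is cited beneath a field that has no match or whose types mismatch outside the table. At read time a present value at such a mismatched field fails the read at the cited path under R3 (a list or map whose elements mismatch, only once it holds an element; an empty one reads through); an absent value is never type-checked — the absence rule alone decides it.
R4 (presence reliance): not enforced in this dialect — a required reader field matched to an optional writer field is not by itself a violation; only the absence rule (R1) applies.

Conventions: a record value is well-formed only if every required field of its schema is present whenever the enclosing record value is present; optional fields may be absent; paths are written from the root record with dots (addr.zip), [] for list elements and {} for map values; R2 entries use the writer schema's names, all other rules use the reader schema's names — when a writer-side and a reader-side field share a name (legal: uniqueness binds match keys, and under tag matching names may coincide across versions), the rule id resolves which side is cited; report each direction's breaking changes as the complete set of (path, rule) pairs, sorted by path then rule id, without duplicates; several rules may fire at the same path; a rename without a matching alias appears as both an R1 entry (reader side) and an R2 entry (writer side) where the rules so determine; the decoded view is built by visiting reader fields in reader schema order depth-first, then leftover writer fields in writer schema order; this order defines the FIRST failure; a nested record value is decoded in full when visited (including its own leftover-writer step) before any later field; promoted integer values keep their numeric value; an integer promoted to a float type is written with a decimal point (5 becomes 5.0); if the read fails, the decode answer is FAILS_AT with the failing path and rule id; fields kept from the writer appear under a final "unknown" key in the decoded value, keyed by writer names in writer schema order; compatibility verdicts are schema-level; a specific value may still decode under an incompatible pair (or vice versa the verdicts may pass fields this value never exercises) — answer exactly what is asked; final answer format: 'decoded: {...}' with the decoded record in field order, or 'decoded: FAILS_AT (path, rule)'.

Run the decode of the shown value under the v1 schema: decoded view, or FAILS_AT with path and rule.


each type pair in Profile: writer, then reader
migrating the Profile value to v1:
  zip := 40
  age := -2
  enabled := false
  checksum := null (absent, optional -> null)
  retries := 0
  signature := 0xFF
  archived := false
  writer avatar: kept under "unknown"
  writer id: kept under "unknown"
  => decoded: {"zip": 40, "age": -2, "enabled": false, "checksum": null, "retries": 0, "signature": 0xFF, "archived": false, "unknown": {"avatar": 0xFF, "id": 250}}

decoded: {"zip": 40, "age": -2, "enabled": false, "checksum": null, "retries": 0, "signature": 0xFF, "archived": false, "unknown": {"avatar": 0xFF, "id": 250}}


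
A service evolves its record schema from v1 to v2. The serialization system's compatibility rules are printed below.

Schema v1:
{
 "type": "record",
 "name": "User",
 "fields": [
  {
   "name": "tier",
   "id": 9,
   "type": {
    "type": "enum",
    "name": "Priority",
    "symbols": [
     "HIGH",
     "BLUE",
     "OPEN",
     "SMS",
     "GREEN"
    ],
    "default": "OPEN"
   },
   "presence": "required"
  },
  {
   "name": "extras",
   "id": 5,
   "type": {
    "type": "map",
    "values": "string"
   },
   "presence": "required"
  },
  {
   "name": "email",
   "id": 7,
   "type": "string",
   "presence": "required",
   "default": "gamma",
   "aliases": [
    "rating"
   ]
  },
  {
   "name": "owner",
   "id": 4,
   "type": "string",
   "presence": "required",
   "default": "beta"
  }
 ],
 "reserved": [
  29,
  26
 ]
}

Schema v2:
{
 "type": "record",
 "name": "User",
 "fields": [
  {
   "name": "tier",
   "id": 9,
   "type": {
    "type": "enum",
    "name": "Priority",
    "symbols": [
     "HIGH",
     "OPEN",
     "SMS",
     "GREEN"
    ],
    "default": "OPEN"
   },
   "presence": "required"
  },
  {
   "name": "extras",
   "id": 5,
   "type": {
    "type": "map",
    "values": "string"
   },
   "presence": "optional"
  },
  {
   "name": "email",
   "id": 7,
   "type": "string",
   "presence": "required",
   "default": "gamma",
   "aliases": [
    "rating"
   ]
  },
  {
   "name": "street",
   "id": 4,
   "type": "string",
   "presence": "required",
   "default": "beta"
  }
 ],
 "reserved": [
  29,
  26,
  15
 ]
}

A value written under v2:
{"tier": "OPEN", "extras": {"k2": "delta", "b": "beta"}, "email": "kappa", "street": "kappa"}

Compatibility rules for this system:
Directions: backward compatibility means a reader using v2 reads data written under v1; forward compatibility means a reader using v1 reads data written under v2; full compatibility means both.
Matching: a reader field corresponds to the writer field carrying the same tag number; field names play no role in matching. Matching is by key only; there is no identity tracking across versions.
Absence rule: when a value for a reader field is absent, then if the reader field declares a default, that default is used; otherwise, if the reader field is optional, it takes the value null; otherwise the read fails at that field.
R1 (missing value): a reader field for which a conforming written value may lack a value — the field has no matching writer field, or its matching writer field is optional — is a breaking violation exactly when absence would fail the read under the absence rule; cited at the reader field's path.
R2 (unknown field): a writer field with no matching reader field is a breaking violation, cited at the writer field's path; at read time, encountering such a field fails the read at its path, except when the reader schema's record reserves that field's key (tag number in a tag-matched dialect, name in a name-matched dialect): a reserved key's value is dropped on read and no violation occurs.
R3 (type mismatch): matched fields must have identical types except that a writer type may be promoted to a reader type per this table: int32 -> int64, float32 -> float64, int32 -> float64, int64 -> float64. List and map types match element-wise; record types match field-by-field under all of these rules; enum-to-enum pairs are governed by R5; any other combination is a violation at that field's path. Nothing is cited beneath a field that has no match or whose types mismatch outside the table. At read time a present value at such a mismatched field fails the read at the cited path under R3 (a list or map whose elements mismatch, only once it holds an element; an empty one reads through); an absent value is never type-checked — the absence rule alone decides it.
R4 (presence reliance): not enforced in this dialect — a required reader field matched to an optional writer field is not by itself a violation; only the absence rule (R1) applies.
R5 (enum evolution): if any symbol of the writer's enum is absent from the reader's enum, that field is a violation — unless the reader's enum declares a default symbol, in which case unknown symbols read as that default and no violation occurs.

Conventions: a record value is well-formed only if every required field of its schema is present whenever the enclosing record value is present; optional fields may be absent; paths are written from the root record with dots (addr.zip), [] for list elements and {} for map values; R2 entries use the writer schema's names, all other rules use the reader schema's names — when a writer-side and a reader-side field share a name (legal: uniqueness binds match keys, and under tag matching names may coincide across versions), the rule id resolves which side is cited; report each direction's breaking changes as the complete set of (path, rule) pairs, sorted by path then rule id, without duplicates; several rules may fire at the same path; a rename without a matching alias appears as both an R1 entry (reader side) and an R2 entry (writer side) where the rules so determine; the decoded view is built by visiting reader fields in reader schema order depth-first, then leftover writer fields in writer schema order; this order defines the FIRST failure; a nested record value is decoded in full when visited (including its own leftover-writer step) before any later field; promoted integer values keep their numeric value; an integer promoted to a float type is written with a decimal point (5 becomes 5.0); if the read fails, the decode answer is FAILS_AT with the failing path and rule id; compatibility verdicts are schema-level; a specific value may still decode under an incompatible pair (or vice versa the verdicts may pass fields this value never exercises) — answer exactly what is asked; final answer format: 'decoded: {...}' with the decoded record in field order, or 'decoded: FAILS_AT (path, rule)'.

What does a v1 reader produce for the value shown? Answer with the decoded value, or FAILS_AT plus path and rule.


decoded: {"tier": "OPEN", "extras": {"k2": "delta", "b": "beta"}, "email": "kappa", "owner": "kappa"}

the writer's type comes first in each User pair
decoding the User value with the v1 reader:
  tier := "OPEN"
  extras := {"k2": "delta", "b": "beta"}
  email := "kappa"
  owner := "kappa" (from writer street)
  => decoded: {"tier": "OPEN", "extras": {"k2": "delta", "b": "beta"}, "email": "kappa", "owner": "kappa"}
the other User changes do not affect what is asked:
  enum Priority (field tier in record User): symbol BLUE removed -> inert under this dialect — no rule fires on User and the result does not move
  field extras in record User: required changed to optional -> schema-level compatibility only; this User value's decode is unchanged
  renamed field owner to street in record User -> inert under this dialect — no rule fires on User and the result does not move


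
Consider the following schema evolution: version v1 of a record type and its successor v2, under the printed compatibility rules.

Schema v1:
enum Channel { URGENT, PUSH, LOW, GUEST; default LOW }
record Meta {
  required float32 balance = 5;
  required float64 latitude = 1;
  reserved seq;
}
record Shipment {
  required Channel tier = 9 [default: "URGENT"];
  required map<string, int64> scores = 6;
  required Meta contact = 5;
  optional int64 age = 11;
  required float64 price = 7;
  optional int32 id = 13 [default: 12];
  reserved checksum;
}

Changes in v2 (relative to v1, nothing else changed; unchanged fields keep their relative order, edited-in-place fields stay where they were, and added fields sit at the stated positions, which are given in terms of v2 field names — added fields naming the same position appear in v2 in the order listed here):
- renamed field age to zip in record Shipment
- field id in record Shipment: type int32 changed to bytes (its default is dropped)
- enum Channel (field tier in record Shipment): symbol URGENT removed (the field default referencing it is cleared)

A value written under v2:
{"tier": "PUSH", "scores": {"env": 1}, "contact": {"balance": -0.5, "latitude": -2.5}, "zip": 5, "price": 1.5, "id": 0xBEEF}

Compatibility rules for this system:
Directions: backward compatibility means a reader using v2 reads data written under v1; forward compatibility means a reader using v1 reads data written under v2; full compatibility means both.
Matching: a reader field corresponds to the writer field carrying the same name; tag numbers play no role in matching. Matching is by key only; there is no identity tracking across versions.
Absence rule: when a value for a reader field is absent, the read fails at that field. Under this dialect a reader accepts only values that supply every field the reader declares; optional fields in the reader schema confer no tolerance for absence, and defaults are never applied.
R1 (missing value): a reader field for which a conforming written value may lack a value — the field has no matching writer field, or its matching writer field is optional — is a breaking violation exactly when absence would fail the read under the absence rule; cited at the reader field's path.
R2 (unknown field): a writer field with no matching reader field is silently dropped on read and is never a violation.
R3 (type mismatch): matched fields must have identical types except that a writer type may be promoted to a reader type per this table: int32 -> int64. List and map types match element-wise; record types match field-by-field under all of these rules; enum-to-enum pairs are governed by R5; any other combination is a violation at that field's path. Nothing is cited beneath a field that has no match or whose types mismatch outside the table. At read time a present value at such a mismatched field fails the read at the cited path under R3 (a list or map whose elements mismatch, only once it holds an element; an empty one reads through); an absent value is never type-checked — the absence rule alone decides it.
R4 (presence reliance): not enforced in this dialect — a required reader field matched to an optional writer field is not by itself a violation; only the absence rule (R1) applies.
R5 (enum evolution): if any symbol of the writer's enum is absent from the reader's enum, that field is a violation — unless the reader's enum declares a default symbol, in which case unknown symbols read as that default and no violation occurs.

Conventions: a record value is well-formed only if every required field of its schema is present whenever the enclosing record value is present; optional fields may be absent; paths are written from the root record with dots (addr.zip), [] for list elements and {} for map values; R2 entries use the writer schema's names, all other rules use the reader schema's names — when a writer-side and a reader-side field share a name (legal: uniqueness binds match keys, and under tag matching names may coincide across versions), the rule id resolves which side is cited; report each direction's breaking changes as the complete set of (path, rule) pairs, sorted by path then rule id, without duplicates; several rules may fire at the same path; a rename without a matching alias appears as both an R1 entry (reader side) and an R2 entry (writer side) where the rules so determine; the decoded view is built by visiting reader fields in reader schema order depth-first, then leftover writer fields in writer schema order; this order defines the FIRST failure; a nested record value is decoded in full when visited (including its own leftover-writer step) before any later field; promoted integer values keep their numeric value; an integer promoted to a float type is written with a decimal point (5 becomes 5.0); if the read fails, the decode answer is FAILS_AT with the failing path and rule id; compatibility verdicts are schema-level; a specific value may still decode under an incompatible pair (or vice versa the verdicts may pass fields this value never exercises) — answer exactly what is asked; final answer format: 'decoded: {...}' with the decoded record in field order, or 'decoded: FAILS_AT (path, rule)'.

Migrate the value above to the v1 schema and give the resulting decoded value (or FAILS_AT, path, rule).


each type pair in Shipment: writer, then reader
decode (reader v1):
  tier := "PUSH"
  scores := {"env": 1}
  contact.balance := -0.5
  contact.latitude := -2.5
  read fails at age under R1 (no fill)
  => FAILS_AT (age, R1)
the rest of the Shipment diff is inert for this question:
  field id in record Shipment: type int32 changed to bytes (its default is dropped) -> schema-level compatibility only; this Shipment value's decode is unchanged
  enum Channel (field tier in record Shipment): symbol URGENT removed (the field default referencing it is cleared) -> fires no rule on Shipment under this dialect and leaves the result unchanged

decoded: FAILS_AT (age, R1)


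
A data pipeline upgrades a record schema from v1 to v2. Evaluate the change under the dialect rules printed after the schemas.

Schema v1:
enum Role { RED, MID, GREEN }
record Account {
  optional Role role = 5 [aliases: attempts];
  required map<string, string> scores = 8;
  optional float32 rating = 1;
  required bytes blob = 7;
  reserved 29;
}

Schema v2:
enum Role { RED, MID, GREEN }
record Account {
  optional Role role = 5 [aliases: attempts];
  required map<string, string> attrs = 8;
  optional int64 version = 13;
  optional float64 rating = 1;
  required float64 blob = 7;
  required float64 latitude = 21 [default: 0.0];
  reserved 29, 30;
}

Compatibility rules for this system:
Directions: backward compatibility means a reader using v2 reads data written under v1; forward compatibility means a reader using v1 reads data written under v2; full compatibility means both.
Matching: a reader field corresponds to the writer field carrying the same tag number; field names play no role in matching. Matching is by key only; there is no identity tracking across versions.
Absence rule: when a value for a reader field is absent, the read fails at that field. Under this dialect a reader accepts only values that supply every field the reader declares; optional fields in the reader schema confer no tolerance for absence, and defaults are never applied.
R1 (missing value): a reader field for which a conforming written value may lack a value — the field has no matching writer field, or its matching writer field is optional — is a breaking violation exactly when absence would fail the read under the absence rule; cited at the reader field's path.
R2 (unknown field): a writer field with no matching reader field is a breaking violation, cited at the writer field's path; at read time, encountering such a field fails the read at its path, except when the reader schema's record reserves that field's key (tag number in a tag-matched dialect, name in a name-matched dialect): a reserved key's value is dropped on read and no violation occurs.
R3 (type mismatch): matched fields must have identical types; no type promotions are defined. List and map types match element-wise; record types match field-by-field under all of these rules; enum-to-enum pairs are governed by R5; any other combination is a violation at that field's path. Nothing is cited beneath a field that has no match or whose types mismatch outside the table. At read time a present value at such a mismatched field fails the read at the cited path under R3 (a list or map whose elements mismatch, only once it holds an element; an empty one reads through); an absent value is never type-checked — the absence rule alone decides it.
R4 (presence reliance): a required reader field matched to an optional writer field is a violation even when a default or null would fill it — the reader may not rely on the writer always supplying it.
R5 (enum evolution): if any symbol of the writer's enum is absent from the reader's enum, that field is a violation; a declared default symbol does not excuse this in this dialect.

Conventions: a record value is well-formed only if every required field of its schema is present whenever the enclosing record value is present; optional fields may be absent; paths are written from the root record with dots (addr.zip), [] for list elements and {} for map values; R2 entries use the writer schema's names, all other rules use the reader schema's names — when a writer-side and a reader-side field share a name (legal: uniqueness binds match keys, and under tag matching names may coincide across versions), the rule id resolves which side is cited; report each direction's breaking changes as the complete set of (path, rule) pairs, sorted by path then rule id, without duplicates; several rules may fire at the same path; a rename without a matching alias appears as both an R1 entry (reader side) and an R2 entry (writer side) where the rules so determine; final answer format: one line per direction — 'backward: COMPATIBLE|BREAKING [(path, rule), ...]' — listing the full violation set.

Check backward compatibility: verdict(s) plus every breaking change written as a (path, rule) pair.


arrows below run writer -> reader for Account
checking backward for Account: reader v2 against writer v1:
  role: paired with writer role (Role -> Role; writer optional)
  attrs: paired with writer scores (map<string, string> -> map<string, string>; writer required)
  version has no writer counterpart
  rating: paired with writer rating (float32 -> float64; writer optional)
  blob: paired with writer blob (bytes -> float64; writer required)
  latitude has no writer counterpart
  breaking: (blob, R3)
  breaking: (latitude, R1)
  breaking: (rating, R1)
  breaking: (rating, R3)
  breaking: (role, R1)
  breaking: (version, R1)
  => backward: BREAKING (6)
diffs on Account not affecting the asked answer:
  renamed field scores to attrs in record Account -> triggers nothing under Account's printed rules — same verdict

backward: BREAKING [(blob, R3), (latitude, R1), (rating, R1), (rating, R3), (role, R1), (version, R1)]


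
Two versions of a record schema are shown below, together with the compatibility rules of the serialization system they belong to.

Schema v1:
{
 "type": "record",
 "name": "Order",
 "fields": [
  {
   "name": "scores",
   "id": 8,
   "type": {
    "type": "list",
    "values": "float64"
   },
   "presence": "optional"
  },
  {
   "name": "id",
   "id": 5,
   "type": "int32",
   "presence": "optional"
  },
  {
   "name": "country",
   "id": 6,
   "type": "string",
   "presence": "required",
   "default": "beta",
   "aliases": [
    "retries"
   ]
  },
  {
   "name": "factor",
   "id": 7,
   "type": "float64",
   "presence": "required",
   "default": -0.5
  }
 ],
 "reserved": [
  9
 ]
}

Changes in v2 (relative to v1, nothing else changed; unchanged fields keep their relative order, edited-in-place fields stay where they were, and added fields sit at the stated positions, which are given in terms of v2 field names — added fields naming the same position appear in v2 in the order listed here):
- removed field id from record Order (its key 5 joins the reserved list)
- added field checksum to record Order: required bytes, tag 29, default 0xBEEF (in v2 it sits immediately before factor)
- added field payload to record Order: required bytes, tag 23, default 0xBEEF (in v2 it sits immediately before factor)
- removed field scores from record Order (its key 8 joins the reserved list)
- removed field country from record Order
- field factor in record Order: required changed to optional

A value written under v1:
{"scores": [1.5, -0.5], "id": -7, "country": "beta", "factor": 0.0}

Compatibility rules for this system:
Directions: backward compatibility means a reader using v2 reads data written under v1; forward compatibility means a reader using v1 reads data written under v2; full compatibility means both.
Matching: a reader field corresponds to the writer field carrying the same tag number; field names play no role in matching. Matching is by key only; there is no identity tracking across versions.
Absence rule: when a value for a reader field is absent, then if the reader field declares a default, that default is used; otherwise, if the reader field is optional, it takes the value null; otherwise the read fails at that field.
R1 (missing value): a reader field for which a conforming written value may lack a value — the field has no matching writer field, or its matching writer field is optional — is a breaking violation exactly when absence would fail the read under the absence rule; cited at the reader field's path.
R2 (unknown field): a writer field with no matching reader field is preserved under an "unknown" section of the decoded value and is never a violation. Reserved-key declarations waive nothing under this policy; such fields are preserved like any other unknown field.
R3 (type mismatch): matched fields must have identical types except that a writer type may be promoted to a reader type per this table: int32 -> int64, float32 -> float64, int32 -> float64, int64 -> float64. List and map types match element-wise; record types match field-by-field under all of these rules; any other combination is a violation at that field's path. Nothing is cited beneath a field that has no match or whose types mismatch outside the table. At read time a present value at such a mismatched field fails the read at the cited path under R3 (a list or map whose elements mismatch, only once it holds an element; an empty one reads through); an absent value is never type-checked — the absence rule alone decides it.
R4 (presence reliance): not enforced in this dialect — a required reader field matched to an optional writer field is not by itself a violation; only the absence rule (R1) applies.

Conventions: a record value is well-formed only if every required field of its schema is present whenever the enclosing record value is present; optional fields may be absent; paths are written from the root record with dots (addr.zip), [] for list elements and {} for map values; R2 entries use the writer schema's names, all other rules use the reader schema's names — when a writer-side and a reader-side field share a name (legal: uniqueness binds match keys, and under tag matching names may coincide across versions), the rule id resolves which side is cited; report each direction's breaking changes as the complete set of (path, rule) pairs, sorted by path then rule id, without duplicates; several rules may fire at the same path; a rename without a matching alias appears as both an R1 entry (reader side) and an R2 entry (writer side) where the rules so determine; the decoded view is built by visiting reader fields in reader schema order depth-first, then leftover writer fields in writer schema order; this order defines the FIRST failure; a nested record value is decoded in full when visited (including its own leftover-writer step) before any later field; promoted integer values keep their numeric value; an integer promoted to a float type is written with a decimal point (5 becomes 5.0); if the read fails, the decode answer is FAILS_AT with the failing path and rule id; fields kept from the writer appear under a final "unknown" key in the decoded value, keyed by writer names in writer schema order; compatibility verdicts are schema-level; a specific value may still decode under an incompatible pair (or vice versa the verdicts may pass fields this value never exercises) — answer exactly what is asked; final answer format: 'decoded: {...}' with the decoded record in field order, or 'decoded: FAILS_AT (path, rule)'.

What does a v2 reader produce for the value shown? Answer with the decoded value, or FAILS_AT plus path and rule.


decoded: {"checksum": 0xBEEF, "payload": 0xBEEF, "factor": 0.0, "unknown": {"scores": [1.5, -0.5], "id": -7, "country": "beta"}}

arrows below run writer -> reader for Order
decode walk for Order under reader schema v2:
  checksum := 0xBEEF (no value, default fills)
  payload := 0xBEEF (no value, default fills)
  factor := 0.0
  writer scores: kept under "unknown"
  writer id: kept under "unknown"
  writer country: kept under "unknown"
  => decoded: {"checksum": 0xBEEF, "payload": 0xBEEF, "factor": 0.0, "unknown": {"scores": [1.5, -0.5], "id": -7, "country": "beta"}}
diffs on Order not affecting the asked answer:
  field factor in record Order: required changed to optional -> no rule fires on it and the decoded Order view is identical with or without it
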